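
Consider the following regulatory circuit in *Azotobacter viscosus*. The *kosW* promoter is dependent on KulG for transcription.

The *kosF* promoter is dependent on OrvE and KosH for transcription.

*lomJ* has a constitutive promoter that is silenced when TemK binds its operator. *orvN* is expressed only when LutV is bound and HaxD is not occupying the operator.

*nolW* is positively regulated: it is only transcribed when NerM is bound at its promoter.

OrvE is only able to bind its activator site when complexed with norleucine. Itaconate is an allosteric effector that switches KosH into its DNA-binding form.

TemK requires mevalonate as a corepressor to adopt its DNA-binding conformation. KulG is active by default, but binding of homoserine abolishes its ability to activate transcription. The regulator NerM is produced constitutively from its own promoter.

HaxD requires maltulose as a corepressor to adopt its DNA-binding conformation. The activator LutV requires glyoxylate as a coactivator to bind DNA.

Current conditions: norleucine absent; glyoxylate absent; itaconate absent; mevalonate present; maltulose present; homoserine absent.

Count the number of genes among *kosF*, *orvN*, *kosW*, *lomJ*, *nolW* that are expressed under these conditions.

Norleucine is absent, so OrvE is inactive.
Itaconate is absent, so KosH is inactive.
Required activator OrvE is absent, so *kosF* is not transcribed.
→ *kosF* is OFF.
Glyoxylate is absent, so LutV is inactive.
Maltulose is present, so HaxD is active.
With repressor HaxD bound, *orvN* is not transcribed.
→ *orvN* is OFF.
Homoserine is absent, so KulG is active.
No repressor is bound and KulG is active, so *kosW* is transcribed.
→ *kosW* is ON.
Mevalonate is present, so TemK is active.
With repressor TemK bound, *lomJ* is not transcribed.
→ *lomJ* is OFF.
NerM is produced constitutively and is active.
No repressor is bound and NerM is active, so *nolW* is transcribed.
→ *nolW* is ON.
2 of the 5 genes are transcribed.

2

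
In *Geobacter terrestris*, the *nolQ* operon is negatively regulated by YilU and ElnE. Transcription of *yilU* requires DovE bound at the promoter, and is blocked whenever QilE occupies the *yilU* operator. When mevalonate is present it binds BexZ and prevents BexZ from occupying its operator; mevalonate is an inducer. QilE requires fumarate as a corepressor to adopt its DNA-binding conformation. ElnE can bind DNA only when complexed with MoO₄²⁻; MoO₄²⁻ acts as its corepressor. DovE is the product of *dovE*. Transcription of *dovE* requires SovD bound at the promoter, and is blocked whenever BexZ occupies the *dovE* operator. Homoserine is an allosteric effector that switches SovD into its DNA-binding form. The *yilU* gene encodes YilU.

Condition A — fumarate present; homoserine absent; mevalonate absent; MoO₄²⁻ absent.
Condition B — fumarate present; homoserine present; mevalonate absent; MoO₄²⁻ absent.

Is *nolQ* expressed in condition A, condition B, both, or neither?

both

Condition A:
Fumarate is present, so QilE is active.
Homoserine is absent, so SovD is inactive.
Mevalonate is absent, so BexZ is active.
With repressor BexZ bound, *dovE* is not transcribed.
So DovE is not produced.
With repressor QilE bound, *yilU* is not transcribed.
So YilU is not produced.
MoO₄²⁻ is absent, so ElnE is inactive.
With no repressor bound, *nolQ* is transcribed.
→ *nolQ* is ON in A.
Condition B:
Fumarate is present, so QilE is active.
Homoserine is present, so SovD is active.
Mevalonate is absent, so BexZ is active.
With repressor BexZ bound, *dovE* is not transcribed.
So DovE is not produced.
With repressor QilE bound, *yilU* is not transcribed.
So YilU is not produced.
MoO₄²⁻ is absent, so ElnE is inactive.
With no repressor bound, *nolQ* is transcribed.
→ *nolQ* is ON in B.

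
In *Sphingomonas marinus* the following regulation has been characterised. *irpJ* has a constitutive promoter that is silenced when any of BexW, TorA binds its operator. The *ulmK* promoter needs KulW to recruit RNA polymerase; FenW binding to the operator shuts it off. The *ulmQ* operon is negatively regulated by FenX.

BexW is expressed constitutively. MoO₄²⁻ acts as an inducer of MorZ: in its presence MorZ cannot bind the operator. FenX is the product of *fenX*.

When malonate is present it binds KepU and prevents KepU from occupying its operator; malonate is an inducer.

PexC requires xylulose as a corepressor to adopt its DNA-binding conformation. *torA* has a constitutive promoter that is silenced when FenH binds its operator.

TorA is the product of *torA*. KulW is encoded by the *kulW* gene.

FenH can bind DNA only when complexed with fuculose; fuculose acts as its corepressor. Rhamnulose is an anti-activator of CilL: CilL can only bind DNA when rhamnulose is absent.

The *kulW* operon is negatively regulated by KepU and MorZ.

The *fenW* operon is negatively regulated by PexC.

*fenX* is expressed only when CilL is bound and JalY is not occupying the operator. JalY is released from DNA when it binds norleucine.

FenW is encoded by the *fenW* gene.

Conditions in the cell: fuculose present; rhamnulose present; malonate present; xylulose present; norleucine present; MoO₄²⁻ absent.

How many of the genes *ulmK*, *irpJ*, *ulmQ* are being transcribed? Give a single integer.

1

Malonate is present, so KepU is inactive.
MoO₄²⁻ is absent, so MorZ is active.
With repressor MorZ bound, *kulW* is not transcribed.
So KulW is not produced.
Xylulose is present, so PexC is active.
With repressor PexC bound, *fenW* is not transcribed.
So FenW is not produced.
Required activator KulW is absent, so *ulmK* is not transcribed.
→ *ulmK* is OFF.
BexW is produced constitutively and is active.
Fuculose is present, so FenH is active.
With repressor FenH bound, *torA* is not transcribed.
So TorA is not produced.
With repressor BexW bound, *irpJ* is not transcribed.
→ *irpJ* is OFF.
Norleucine is present, so JalY is inactive.
Rhamnulose is present, so CilL is inactive.
Required activator CilL is absent, so *fenX* is not transcribed.
So FenX is not produced.
With no repressor bound, *ulmQ* is transcribed.
→ *ulmQ* is ON.
1 of the 3 genes is transcribed.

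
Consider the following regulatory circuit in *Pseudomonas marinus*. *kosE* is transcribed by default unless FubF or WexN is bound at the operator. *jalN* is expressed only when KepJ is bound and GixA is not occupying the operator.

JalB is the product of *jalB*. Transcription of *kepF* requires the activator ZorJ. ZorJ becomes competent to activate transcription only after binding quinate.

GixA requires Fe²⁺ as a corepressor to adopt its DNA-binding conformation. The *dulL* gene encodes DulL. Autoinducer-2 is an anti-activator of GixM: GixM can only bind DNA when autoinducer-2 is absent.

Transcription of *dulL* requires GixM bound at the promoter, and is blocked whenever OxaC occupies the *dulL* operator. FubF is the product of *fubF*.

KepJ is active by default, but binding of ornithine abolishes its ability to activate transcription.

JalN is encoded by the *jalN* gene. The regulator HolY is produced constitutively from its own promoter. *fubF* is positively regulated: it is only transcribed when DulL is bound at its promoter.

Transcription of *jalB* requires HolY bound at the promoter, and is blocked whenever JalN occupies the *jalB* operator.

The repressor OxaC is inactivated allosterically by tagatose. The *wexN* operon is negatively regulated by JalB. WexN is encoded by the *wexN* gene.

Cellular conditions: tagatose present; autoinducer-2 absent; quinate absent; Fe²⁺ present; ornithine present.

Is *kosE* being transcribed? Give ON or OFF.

OFF

Tagatose is present, so OxaC is inactive.
Autoinducer-2 is absent, so GixM is active.
No repressor is bound and GixM is active, so *dulL* is transcribed.
So DulL is produced and active.
No repressor is bound and DulL is active, so *fubF* is transcribed.
So FubF is produced and active.
HolY is produced constitutively and is active.
Ornithine is present, so KepJ is inactive.
Fe²⁺ is present, so GixA is active.
With repressor GixA bound, *jalN* is not transcribed.
So JalN is not produced.
No repressor is bound and HolY is active, so *jalB* is transcribed.
So JalB is produced and active.
With repressor JalB bound, *wexN* is not transcribed.
So WexN is not produced.
With repressor FubF bound, *kosE* is not transcribed.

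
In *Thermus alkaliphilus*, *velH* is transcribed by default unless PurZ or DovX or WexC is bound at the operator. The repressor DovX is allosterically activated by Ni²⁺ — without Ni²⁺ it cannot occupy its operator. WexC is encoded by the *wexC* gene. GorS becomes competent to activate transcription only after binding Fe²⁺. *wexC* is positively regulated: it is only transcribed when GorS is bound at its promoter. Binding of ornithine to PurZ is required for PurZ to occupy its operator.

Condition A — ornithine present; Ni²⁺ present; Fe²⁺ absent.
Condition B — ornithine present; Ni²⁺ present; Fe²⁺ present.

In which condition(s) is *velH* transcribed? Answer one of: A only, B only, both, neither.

Condition A:
Ornithine is present, so PurZ is active.
Ni²⁺ is present, so DovX is active.
Fe²⁺ is absent, so GorS is inactive.
Required activator GorS is absent, so *wexC* is not transcribed.
So WexC is not produced.
With repressor PurZ bound, *velH* is not transcribed.
→ *velH* is OFF in A.
Condition B:
Ornithine is present, so PurZ is active.
Ni²⁺ is present, so DovX is active.
Fe²⁺ is present, so GorS is active.
No repressor is bound and GorS is active, so *wexC* is transcribed.
So WexC is produced and active.
With repressor PurZ bound, *velH* is not transcribed.
→ *velH* is OFF in B.

neither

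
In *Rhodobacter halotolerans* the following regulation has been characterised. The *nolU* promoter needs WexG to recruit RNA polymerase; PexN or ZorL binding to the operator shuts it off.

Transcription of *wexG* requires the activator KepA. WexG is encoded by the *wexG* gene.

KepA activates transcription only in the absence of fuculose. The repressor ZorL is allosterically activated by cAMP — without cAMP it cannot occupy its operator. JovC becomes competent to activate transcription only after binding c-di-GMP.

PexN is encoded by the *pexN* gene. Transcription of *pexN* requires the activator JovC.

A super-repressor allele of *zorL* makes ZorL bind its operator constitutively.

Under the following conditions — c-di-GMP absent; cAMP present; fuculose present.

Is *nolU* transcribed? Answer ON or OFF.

OFF

Fuculose is present, so KepA is inactive.
Required activator KepA is absent, so *wexG* is not transcribed.
So WexG is not produced.
c-di-GMP is absent, so JovC is inactive.
Required activator JovC is absent, so *pexN* is not transcribed.
So PexN is not produced.
ZorL is constitutively active in this strain.
With repressor ZorL bound, *nolU* is not transcribed.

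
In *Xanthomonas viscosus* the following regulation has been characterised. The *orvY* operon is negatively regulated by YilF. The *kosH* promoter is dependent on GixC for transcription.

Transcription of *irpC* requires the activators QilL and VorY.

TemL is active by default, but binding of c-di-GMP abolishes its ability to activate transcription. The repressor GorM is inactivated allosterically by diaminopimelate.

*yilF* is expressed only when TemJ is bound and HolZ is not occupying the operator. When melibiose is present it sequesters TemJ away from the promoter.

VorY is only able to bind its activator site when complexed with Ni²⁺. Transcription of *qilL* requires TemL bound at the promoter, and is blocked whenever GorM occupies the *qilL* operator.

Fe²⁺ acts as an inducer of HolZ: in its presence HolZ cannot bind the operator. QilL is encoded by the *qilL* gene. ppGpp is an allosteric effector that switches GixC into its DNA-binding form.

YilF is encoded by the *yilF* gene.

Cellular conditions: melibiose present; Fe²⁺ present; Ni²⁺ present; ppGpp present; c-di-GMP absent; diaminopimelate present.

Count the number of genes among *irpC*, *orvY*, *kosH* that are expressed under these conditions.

3

Diaminopimelate is present, so GorM is inactive.
c-di-GMP is absent, so TemL is active.
No repressor is bound and TemL is active, so *qilL* is transcribed.
So QilL is produced and active.
Ni²⁺ is present, so VorY is active.
No repressor is bound and QilL and VorY are active, so *irpC* is transcribed.
→ *irpC* is ON.
Fe²⁺ is present, so HolZ is inactive.
Melibiose is present, so TemJ is inactive.
Required activator TemJ is absent, so *yilF* is not transcribed.
So YilF is not produced.
With no repressor bound, *orvY* is transcribed.
→ *orvY* is ON.
ppGpp is present, so GixC is active.
No repressor is bound and GixC is active, so *kosH* is transcribed.
→ *kosH* is ON.
3 of the 3 genes are transcribed.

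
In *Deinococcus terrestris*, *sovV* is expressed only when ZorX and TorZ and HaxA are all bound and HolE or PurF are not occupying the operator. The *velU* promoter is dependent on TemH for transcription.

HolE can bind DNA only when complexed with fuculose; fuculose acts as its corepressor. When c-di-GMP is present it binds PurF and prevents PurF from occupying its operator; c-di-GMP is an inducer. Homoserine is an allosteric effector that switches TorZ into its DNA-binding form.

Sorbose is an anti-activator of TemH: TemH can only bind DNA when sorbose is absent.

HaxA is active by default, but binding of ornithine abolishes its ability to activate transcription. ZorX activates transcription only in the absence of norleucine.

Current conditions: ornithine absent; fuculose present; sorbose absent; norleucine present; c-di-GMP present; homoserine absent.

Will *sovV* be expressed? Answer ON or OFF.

Norleucine is present, so ZorX is inactive.
Homoserine is absent, so TorZ is inactive.
Fuculose is present, so HolE is active.
Ornithine is absent, so HaxA is active.
c-di-GMP is present, so PurF is inactive.
With repressor HolE bound, *sovV* is not transcribed.

OFF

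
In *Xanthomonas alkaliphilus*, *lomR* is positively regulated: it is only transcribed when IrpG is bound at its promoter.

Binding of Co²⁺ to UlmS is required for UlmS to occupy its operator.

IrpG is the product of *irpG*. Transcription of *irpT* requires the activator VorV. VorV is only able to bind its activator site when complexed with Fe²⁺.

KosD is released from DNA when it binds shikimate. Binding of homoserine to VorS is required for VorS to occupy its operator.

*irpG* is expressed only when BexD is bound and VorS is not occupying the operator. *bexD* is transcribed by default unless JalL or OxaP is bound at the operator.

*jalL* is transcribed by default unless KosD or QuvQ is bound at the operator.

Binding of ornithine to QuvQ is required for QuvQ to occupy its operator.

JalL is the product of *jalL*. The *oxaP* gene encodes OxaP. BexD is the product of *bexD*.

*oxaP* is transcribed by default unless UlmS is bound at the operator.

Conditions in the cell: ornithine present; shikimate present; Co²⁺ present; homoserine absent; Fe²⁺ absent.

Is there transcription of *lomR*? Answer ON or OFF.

ON

Shikimate is present, so KosD is inactive.
Ornithine is present, so QuvQ is active.
With repressor QuvQ bound, *jalL* is not transcribed.
So JalL is not produced.
Co²⁺ is present, so UlmS is active.
With repressor UlmS bound, *oxaP* is not transcribed.
So OxaP is not produced.
With no repressor bound, *bexD* is transcribed.
So BexD is produced and active.
Homoserine is absent, so VorS is inactive.
No repressor is bound and BexD is active, so *irpG* is transcribed.
So IrpG is produced and active.
No repressor is bound and IrpG is active, so *lomR* is transcribed.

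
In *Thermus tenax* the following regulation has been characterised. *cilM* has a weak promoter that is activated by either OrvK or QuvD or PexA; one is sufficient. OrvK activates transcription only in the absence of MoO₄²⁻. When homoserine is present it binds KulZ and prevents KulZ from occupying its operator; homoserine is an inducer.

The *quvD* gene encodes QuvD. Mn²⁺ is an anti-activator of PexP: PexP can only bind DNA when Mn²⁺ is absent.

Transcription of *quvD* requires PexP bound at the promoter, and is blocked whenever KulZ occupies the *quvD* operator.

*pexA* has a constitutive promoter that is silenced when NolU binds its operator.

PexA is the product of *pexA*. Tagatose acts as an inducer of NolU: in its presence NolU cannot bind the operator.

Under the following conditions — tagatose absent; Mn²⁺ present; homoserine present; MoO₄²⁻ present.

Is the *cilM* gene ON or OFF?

OFF

MoO₄²⁻ is present, so OrvK is inactive.
Mn²⁺ is present, so PexP is inactive.
Homoserine is present, so KulZ is inactive.
Required activator PexP is absent, so *quvD* is not transcribed.
So QuvD is not produced.
Tagatose is absent, so NolU is active.
With repressor NolU bound, *pexA* is not transcribed.
So PexA is not produced.
No activator is available at the *cilM* promoter, so *cilM* is not transcribed.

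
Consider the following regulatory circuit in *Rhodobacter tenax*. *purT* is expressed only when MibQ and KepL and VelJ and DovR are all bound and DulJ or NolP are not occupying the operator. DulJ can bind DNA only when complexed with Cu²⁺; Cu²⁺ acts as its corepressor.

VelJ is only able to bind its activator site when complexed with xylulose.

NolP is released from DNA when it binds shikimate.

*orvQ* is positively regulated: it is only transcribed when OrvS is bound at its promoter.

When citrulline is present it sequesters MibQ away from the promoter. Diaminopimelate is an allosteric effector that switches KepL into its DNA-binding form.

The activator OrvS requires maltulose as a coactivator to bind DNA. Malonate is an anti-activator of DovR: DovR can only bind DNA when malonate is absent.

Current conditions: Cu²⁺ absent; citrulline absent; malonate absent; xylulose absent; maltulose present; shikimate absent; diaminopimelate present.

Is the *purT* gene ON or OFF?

OFF

Citrulline is absent, so MibQ is active.
Diaminopimelate is present, so KepL is active.
Cu²⁺ is absent, so DulJ is inactive.
Shikimate is absent, so NolP is active.
Xylulose is absent, so VelJ is inactive.
Malonate is absent, so DovR is active.
With repressor NolP bound, *purT* is not transcribed.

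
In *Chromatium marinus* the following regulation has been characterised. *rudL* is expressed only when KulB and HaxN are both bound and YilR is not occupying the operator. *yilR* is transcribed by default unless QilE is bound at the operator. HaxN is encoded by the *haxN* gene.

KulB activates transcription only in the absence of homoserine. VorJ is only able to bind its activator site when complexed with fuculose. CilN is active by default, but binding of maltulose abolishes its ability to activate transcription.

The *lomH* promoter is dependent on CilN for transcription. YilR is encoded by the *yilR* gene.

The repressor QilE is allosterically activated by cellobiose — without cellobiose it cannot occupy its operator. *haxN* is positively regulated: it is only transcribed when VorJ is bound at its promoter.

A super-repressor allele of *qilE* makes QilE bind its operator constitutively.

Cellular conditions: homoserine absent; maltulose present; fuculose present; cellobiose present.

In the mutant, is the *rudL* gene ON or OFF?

ON

Homoserine is absent, so KulB is active.
QilE is constitutively active in this strain.
With repressor QilE bound, *yilR* is not transcribed.
So YilR is not produced.
Fuculose is present, so VorJ is active.
No repressor is bound and VorJ is active, so *haxN* is transcribed.
So HaxN is produced and active.
No repressor is bound and KulB and HaxN are active, so *rudL* is transcribed.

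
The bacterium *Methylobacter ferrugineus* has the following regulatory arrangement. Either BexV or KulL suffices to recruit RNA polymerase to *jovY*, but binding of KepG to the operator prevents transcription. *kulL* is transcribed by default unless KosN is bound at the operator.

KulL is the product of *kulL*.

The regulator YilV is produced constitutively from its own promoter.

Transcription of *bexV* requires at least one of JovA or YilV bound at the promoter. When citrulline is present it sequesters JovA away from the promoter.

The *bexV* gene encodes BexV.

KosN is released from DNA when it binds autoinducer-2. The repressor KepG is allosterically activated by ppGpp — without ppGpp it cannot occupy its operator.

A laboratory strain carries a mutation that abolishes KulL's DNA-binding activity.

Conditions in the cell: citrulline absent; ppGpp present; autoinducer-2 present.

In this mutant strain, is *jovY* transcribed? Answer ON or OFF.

OFF

Citrulline is absent, so JovA is active.
YilV is produced constitutively and is active.
Activator JovA is present, so *bexV* is transcribed.
So BexV is produced and active.
KulL is non-functional in this strain, so it has no effect.
ppGpp is present, so KepG is active.
With repressor KepG bound, *jovY* is not transcribed.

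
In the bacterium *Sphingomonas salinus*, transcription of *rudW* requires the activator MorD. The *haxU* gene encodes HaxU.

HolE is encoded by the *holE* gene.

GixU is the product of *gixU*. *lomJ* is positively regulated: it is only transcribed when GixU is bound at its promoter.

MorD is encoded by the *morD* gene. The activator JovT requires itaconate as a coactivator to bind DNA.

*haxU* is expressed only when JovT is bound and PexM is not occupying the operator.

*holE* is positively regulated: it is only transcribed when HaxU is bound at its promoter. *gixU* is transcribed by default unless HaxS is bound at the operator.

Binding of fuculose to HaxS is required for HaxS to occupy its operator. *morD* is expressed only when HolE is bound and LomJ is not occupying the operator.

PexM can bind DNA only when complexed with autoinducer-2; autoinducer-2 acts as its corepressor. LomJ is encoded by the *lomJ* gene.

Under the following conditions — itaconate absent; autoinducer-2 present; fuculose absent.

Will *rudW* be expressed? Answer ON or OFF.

OFF

Fuculose is absent, so HaxS is inactive.
With no repressor bound, *gixU* is transcribed.
So GixU is produced and active.
No repressor is bound and GixU is active, so *lomJ* is transcribed.
So LomJ is produced and active.
Itaconate is absent, so JovT is inactive.
Autoinducer-2 is present, so PexM is active.
With repressor PexM bound, *haxU* is not transcribed.
So HaxU is not produced.
Required activator HaxU is absent, so *holE* is not transcribed.
So HolE is not produced.
With repressor LomJ bound, *morD* is not transcribed.
So MorD is not produced.
Required activator MorD is absent, so *rudW* is not transcribed.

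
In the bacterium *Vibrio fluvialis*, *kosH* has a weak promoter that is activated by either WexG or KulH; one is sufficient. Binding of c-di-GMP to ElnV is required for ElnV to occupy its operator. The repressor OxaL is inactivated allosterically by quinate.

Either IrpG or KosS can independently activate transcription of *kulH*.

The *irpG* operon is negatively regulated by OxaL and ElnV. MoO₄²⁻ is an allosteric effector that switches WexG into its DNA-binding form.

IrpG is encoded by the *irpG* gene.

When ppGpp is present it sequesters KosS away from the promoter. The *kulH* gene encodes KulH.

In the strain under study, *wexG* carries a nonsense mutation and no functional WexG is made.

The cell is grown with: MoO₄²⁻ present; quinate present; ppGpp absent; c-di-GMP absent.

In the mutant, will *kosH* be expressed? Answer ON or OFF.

ON

WexG is non-functional in this strain, so it has no effect.
Quinate is present, so OxaL is inactive.
c-di-GMP is absent, so ElnV is inactive.
With no repressor bound, *irpG* is transcribed.
So IrpG is produced and active.
ppGpp is absent, so KosS is active.
Activator IrpG is present, so *kulH* is transcribed.
So KulH is produced and active.
Activator KulH is present, so *kosH* is transcribed.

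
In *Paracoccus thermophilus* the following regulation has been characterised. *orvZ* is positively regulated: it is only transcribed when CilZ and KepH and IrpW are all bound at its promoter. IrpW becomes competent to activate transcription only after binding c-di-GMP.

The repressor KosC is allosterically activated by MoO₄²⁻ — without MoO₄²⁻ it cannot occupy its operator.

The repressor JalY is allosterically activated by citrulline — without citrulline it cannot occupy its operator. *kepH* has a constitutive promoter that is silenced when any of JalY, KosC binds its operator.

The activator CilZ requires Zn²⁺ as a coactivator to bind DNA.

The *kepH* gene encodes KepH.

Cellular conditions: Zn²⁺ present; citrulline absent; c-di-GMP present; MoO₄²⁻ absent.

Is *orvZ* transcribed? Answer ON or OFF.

ON

Zn²⁺ is present, so CilZ is active.
Citrulline is absent, so JalY is inactive.
MoO₄²⁻ is absent, so KosC is inactive.
With no repressor bound, *kepH* is transcribed.
So KepH is produced and active.
c-di-GMP is present, so IrpW is active.
No repressor is bound and CilZ and KepH and IrpW are active, so *orvZ* is transcribed.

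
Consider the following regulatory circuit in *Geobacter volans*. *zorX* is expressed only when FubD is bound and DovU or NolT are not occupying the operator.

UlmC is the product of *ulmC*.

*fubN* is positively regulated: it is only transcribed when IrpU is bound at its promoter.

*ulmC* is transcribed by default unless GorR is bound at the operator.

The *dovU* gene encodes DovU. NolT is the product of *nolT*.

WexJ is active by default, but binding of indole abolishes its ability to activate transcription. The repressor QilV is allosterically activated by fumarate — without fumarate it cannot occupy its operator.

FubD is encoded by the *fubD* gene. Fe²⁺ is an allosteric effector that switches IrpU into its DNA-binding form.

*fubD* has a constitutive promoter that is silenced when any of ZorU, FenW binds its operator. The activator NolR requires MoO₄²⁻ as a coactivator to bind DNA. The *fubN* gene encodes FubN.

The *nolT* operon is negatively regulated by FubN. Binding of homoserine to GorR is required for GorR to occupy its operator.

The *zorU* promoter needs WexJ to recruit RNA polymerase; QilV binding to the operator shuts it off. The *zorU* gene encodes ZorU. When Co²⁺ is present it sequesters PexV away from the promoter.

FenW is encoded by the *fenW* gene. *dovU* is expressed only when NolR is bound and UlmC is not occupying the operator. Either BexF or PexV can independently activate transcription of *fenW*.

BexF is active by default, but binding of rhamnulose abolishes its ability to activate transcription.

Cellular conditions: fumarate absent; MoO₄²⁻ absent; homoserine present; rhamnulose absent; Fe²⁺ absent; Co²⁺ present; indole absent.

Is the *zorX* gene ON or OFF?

OFF

MoO₄²⁻ is absent, so NolR is inactive.
Homoserine is present, so GorR is active.
With repressor GorR bound, *ulmC* is not transcribed.
So UlmC is not produced.
Required activator NolR is absent, so *dovU* is not transcribed.
So DovU is not produced.
Fe²⁺ is absent, so IrpU is inactive.
Required activator IrpU is absent, so *fubN* is not transcribed.
So FubN is not produced.
With no repressor bound, *nolT* is transcribed.
So NolT is produced and active.
Fumarate is absent, so QilV is inactive.
Indole is absent, so WexJ is active.
No repressor is bound and WexJ is active, so *zorU* is transcribed.
So ZorU is produced and active.
Rhamnulose is absent, so BexF is active.
Co²⁺ is present, so PexV is inactive.
Activator BexF is present, so *fenW* is transcribed.
So FenW is produced and active.
With repressor ZorU bound, *fubD* is not transcribed.
So FubD is not produced.
With repressor NolT bound, *zorX* is not transcribed.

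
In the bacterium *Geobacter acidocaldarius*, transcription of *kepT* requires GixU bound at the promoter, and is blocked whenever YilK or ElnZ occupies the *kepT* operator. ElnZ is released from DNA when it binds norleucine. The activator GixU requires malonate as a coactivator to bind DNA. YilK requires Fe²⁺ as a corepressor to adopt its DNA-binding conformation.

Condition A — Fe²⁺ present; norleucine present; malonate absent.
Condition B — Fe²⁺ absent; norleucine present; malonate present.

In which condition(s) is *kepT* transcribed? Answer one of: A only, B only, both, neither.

B only

Condition A:
Fe²⁺ is present, so YilK is active.
Norleucine is present, so ElnZ is inactive.
Malonate is absent, so GixU is inactive.
With repressor YilK bound, *kepT* is not transcribed.
→ *kepT* is OFF in A.
Condition B:
Fe²⁺ is absent, so YilK is inactive.
Norleucine is present, so ElnZ is inactive.
Malonate is present, so GixU is active.
No repressor is bound and GixU is active, so *kepT* is transcribed.
→ *kepT* is ON in B.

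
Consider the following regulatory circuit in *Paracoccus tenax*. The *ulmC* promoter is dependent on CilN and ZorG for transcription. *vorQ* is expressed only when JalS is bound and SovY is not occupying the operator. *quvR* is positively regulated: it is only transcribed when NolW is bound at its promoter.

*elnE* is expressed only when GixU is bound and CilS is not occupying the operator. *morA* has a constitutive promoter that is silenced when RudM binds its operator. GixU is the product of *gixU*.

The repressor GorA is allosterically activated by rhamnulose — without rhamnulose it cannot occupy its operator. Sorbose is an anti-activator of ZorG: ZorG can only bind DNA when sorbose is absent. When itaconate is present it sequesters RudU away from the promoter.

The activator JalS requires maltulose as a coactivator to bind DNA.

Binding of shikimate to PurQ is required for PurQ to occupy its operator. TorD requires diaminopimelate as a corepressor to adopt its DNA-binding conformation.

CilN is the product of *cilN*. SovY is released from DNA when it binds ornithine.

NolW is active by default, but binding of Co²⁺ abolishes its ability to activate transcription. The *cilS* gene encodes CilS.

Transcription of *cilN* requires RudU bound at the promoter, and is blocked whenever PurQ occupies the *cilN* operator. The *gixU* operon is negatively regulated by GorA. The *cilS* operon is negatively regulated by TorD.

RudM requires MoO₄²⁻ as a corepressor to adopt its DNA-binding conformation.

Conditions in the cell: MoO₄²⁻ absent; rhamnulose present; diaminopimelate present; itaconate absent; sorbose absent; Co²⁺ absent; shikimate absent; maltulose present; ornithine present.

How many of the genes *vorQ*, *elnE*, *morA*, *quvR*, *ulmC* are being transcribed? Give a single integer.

Maltulose is present, so JalS is active.
Ornithine is present, so SovY is inactive.
No repressor is bound and JalS is active, so *vorQ* is transcribed.
→ *vorQ* is ON.
Diaminopimelate is present, so TorD is active.
With repressor TorD bound, *cilS* is not transcribed.
So CilS is not produced.
Rhamnulose is present, so GorA is active.
With repressor GorA bound, *gixU* is not transcribed.
So GixU is not produced.
Required activator GixU is absent, so *elnE* is not transcribed.
→ *elnE* is OFF.
MoO₄²⁻ is absent, so RudM is inactive.
With no repressor bound, *morA* is transcribed.
→ *morA* is ON.
Co²⁺ is absent, so NolW is active.
No repressor is bound and NolW is active, so *quvR* is transcribed.
→ *quvR* is ON.
Itaconate is absent, so RudU is active.
Shikimate is absent, so PurQ is inactive.
No repressor is bound and RudU is active, so *cilN* is transcribed.
So CilN is produced and active.
Sorbose is absent, so ZorG is active.
No repressor is bound and CilN and ZorG are active, so *ulmC* is transcribed.
→ *ulmC* is ON.
4 of the 5 genes are transcribed.

4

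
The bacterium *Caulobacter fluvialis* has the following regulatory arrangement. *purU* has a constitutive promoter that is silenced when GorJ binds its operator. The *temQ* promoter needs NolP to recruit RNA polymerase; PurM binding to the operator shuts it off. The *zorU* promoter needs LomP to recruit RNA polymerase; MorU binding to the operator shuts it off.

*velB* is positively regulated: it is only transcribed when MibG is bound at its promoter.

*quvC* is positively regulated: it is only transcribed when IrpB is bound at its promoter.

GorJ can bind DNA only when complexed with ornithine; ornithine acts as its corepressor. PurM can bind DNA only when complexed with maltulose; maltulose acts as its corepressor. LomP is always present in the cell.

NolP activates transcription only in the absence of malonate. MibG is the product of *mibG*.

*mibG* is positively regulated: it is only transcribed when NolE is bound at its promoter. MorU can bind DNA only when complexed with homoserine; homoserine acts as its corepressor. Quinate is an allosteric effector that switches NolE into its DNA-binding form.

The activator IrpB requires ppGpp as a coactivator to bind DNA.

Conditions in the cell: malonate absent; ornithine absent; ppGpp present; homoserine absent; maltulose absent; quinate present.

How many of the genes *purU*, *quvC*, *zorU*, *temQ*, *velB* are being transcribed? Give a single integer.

Ornithine is absent, so GorJ is inactive.
With no repressor bound, *purU* is transcribed.
→ *purU* is ON.
ppGpp is present, so IrpB is active.
No repressor is bound and IrpB is active, so *quvC* is transcribed.
→ *quvC* is ON.
LomP is produced constitutively and is active.
Homoserine is absent, so MorU is inactive.
No repressor is bound and LomP is active, so *zorU* is transcribed.
→ *zorU* is ON.
Maltulose is absent, so PurM is inactive.
Malonate is absent, so NolP is active.
No repressor is bound and NolP is active, so *temQ* is transcribed.
→ *temQ* is ON.
Quinate is present, so NolE is active.
No repressor is bound and NolE is active, so *mibG* is transcribed.
So MibG is produced and active.
No repressor is bound and MibG is active, so *velB* is transcribed.
→ *velB* is ON.
5 of the 5 genes are transcribed.

5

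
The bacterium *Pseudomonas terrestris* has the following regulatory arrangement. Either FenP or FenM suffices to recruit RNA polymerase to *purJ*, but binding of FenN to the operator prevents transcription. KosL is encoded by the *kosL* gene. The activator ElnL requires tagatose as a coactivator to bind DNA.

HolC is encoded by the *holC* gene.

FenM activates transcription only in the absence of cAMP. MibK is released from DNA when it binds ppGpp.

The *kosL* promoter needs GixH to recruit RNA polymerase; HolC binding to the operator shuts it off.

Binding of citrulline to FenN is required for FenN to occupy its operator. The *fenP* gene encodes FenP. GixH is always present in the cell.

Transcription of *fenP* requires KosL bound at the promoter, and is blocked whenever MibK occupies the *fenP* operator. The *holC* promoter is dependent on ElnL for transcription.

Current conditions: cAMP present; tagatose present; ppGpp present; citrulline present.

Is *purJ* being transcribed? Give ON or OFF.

OFF

ppGpp is present, so MibK is inactive.
GixH is produced constitutively and is active.
Tagatose is present, so ElnL is active.
No repressor is bound and ElnL is active, so *holC* is transcribed.
So HolC is produced and active.
With repressor HolC bound, *kosL* is not transcribed.
So KosL is not produced.
Required activator KosL is absent, so *fenP* is not transcribed.
So FenP is not produced.
Citrulline is present, so FenN is active.
cAMP is present, so FenM is inactive.
With repressor FenN bound, *purJ* is not transcribed.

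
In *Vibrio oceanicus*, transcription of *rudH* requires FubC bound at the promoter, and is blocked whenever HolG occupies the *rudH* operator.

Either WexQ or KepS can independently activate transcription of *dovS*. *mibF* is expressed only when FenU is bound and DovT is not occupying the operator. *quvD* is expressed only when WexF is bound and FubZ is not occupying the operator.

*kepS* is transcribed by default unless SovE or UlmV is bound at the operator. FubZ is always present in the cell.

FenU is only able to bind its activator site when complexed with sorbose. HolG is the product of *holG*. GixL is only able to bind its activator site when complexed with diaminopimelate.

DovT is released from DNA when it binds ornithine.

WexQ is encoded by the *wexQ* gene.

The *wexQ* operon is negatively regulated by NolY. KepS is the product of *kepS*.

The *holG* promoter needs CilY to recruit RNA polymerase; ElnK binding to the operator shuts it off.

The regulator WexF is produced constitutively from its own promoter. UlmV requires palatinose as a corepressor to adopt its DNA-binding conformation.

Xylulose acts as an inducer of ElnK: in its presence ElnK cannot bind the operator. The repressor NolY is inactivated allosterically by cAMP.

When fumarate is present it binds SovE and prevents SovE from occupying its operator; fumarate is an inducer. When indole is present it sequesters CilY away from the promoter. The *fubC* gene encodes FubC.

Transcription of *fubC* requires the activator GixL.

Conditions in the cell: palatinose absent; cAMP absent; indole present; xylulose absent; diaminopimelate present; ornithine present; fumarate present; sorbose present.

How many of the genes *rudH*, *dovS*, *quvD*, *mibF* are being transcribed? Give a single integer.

3

Diaminopimelate is present, so GixL is active.
No repressor is bound and GixL is active, so *fubC* is transcribed.
So FubC is produced and active.
Indole is present, so CilY is inactive.
Xylulose is absent, so ElnK is active.
With repressor ElnK bound, *holG* is not transcribed.
So HolG is not produced.
No repressor is bound and FubC is active, so *rudH* is transcribed.
→ *rudH* is ON.
cAMP is absent, so NolY is active.
With repressor NolY bound, *wexQ* is not transcribed.
So WexQ is not produced.
Fumarate is present, so SovE is inactive.
Palatinose is absent, so UlmV is inactive.
With no repressor bound, *kepS* is transcribed.
So KepS is produced and active.
Activator KepS is present, so *dovS* is transcribed.
→ *dovS* is ON.
WexF is produced constitutively and is active.
FubZ is produced constitutively and is active.
With repressor FubZ bound, *quvD* is not transcribed.
→ *quvD* is OFF.
Sorbose is present, so FenU is active.
Ornithine is present, so DovT is inactive.
No repressor is bound and FenU is active, so *mibF* is transcribed.
→ *mibF* is ON.
3 of the 4 genes are transcribed.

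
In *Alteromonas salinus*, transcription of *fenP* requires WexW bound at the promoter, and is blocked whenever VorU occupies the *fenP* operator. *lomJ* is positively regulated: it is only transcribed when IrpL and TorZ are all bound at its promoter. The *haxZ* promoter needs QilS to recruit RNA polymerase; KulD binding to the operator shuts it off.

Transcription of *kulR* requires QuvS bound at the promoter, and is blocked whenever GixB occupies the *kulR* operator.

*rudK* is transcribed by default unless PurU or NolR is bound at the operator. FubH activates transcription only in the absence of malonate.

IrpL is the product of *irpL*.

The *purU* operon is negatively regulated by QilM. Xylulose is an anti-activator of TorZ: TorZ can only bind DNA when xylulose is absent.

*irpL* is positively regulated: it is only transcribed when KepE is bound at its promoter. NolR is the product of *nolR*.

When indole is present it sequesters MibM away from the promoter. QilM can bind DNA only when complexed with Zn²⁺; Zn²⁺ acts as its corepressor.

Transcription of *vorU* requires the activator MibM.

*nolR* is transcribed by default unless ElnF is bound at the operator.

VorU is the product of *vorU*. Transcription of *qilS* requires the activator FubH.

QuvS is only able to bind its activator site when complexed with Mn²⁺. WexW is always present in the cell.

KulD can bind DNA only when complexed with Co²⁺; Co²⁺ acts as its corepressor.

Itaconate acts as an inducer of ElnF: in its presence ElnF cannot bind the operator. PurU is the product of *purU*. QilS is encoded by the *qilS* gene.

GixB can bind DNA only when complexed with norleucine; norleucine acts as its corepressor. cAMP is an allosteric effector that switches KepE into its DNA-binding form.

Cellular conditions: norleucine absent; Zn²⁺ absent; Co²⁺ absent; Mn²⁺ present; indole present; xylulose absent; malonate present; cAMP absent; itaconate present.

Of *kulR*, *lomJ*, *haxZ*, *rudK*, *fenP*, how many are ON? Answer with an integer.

Norleucine is absent, so GixB is inactive.
Mn²⁺ is present, so QuvS is active.
No repressor is bound and QuvS is active, so *kulR* is transcribed.
→ *kulR* is ON.
cAMP is absent, so KepE is inactive.
Required activator KepE is absent, so *irpL* is not transcribed.
So IrpL is not produced.
Xylulose is absent, so TorZ is active.
Required activator IrpL is absent, so *lomJ* is not transcribed.
→ *lomJ* is OFF.
Malonate is present, so FubH is inactive.
Required activator FubH is absent, so *qilS* is not transcribed.
So QilS is not produced.
Co²⁺ is absent, so KulD is inactive.
Required activator QilS is absent, so *haxZ* is not transcribed.
→ *haxZ* is OFF.
Zn²⁺ is absent, so QilM is inactive.
With no repressor bound, *purU* is transcribed.
So PurU is produced and active.
Itaconate is present, so ElnF is inactive.
With no repressor bound, *nolR* is transcribed.
So NolR is produced and active.
With repressor PurU bound, *rudK* is not transcribed.
→ *rudK* is OFF.
Indole is present, so MibM is inactive.
Required activator MibM is absent, so *vorU* is not transcribed.
So VorU is not produced.
WexW is produced constitutively and is active.
No repressor is bound and WexW is active, so *fenP* is transcribed.
→ *fenP* is ON.
2 of the 5 genes are transcribed.

2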